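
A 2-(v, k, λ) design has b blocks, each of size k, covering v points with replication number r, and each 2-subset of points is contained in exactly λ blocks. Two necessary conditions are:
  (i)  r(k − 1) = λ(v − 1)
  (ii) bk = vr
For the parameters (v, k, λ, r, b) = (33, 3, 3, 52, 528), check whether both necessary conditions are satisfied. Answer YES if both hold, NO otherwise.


Condition (i): r(k − 1) = 52·2 = 104; λ(v − 1) = 3·32 = 96. Match? NO.
Condition (ii): bk = 528·3 = 1584; vr = 33·52 = 1716. Match? NO.
Both conditions hold? NO.

NO


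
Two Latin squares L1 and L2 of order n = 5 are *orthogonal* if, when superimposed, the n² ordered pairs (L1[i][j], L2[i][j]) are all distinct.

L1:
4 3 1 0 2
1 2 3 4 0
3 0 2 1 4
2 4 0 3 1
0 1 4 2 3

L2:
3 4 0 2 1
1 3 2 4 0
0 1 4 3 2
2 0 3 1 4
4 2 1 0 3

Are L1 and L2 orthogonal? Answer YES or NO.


Form the n² = 25 superimposed pairs (L1[i][j], L2[i][j]), row by row (rows and columns indexed from 0):
row 0: (4,3) (3,4) (1,0) (0,2) (2,1)
row 1: (1,1) (2,3) (3,2) (4,4) (0,0)
row 2: (3,0) (0,1) (2,4) (1,3) (4,2)
row 3: (2,2) (4,0) (0,3) (3,1) (1,4)
row 4: (0,4) (1,2) (4,1) (2,0) (3,3)
Orthogonality requires all 25 pairs distinct.
Check by first coordinate: for each symbol s of L1, list the L2 entries in the n cells where L1 = s; they must all differ.
  L1 = 0: L2 entries (in reading order) 2, 0, 1, 3, 4 — all 5 distinct ✓
  L1 = 1: L2 entries (in reading order) 0, 1, 3, 4, 2 — all 5 distinct ✓
  L1 = 2: L2 entries (in reading order) 1, 3, 4, 2, 0 — all 5 distinct ✓
  L1 = 3: L2 entries (in reading order) 4, 2, 0, 1, 3 — all 5 distinct ✓
  L1 = 4: L2 entries (in reading order) 3, 4, 2, 0, 1 — all 5 distinct ✓
Every symbol of L1 meets every symbol of L2 exactly once, so all 25 pairs are distinct (25 of 25).
Conclusion: YES.

YES


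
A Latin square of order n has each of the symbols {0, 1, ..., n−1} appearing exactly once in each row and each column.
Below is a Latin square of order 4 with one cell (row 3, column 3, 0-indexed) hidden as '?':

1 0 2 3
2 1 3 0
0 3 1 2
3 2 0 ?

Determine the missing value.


Row 3 contains symbols [0, 2, 3] — missing [1].
Column 3 contains symbols [0, 2, 3] — missing [1].
The missing symbol must appear in both missing sets; intersection = [1].
Therefore the hidden value is 1.

Missing value = 1.


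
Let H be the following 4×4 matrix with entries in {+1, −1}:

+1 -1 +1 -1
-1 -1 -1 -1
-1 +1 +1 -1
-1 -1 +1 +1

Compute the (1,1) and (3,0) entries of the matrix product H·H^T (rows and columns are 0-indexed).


Row 0 of H: [1, -1, 1, -1].
Row 1 of H: [-1, -1, -1, -1].
Row 3 of H: [-1, -1, 1, 1].
(H·H^T)[1][1] = Σ_j H[1][j]·H[1][j] = (-1)² + (-1)² + (-1)² + (-1)² = 1 + 1 + 1 + 1 = 4.
(H·H^T)[3][0] = Σ_j H[3][j]·H[0][j] = (-1)·(1) + (-1)·(-1) + (1)·(1) + (1)·(-1) = -1 + 1 + 1 + -1 = 0.
So rows 3 and 0 are orthogonal; the diagonal entry equals n = 4.

(1,1) entry = 4; (3,0) entry = 0.


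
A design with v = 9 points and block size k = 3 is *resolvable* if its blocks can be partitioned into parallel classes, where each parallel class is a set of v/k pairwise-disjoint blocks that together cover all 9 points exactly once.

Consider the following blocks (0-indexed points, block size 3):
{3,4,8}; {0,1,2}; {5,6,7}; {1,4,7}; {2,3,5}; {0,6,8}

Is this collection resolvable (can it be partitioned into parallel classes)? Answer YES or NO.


v = 9, block size k = 3, number of blocks = 6.
For resolvability, blocks must partition into parallel classes of size v/k = 3.
Total blocks must therefore be a multiple of 3: 6 = 3·2 + 0 ⇒ divisible ✓.
Greedy packing gives 2 candidate class(es). Each should be a full parallel class (size 3, covers all 9 points).
  Class 1 (3 blocks): {3,4,8}; {0,1,2}; {5,6,7}. Points covered: [0, 1, 2, 3, 4, 5, 6, 7, 8].
  Class 2 (3 blocks): {1,4,7}; {2,3,5}; {0,6,8}. Points covered: [0, 1, 2, 3, 4, 5, 6, 7, 8].
All classes full (size 3)? YES. All classes cover every point? YES.
Resolvable? YES.

YES


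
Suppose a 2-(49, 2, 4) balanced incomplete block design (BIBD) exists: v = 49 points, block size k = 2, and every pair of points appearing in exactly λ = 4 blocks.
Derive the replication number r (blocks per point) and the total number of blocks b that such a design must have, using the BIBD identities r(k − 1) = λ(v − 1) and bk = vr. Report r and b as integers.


Any 2-(v, k, λ) BIBD satisfies two necessary conditions:
  (i)  Each point sits in r blocks, and counting incidences through any fixed point gives r(k − 1) = λ(v − 1), so r = λ(v − 1)/(k − 1).
  (ii) Total incidences bk = vr, so b = vr/k.
Step 1: r = λ(v − 1)/(k − 1) = 4·(49 − 1)/(2 − 1) = 4·48/1 = 192/1 = 192.
Step 2: b = vr/k = 49·192/2 = 9408/2 = 4704.
Check integrality: r = 192 ∈ Z ✓, b = 4704 ∈ Z ✓.
(These identities are necessary conditions: they determine r and b for any design with these parameters, but do not by themselves prove that one exists.)

r = 192, b = 4704.


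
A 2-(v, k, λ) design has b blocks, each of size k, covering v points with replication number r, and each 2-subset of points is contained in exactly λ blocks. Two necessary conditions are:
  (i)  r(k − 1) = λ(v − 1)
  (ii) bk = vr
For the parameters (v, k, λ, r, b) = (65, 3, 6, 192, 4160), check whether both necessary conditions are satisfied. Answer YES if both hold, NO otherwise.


Condition (i): r(k − 1) = 192·2 = 384; λ(v − 1) = 6·64 = 384. Match? YES.
Condition (ii): bk = 4160·3 = 12480; vr = 65·192 = 12480. Match? YES.
Both conditions hold? YES.

YES


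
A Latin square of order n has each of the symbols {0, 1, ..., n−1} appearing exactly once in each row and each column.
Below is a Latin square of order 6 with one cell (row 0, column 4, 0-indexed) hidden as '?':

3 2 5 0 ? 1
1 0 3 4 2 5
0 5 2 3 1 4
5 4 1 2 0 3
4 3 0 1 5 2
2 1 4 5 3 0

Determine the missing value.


Row 0 contains symbols [0, 1, 2, 3, 5] — missing [4].
Column 4 contains symbols [0, 1, 2, 3, 5] — missing [4].
The missing symbol must appear in both missing sets; intersection = [4].
Therefore the hidden value is 4.

Missing value = 4.


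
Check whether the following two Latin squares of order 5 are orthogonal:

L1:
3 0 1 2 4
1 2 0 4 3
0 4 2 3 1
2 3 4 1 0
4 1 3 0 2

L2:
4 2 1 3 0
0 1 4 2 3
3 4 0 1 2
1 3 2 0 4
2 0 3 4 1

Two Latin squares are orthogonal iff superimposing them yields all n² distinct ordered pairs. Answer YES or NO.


Form the n² = 25 superimposed pairs (L1[i][j], L2[i][j]), row by row (rows and columns indexed from 0):
row 0: (3,4) (0,2) (1,1) (2,3) (4,0)
row 1: (1,0) (2,1) (0,4) (4,2) (3,3)
row 2: (0,3) (4,4) (2,0) (3,1) (1,2)
row 3: (2,1) (3,3) (4,2) (1,0) (0,4)
row 4: (4,2) (1,0) (3,3) (0,4) (2,1)
Orthogonality requires all 25 pairs distinct.
But the pair (2,1) repeats: cell (1,1) has L1 = 2, L2 = 1, and cell (3,0) has L1 = 2, L2 = 1.
A repeated pair means some other pair never occurs (only 15 distinct pairs out of 25), so the squares are not orthogonal.
Conclusion: NO.

NO


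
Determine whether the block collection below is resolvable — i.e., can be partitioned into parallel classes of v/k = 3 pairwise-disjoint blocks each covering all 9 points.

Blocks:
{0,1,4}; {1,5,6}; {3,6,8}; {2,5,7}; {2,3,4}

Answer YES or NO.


v = 9, block size k = 3, number of blocks = 5.
For resolvability, blocks must partition into parallel classes of size v/k = 3.
Total blocks must therefore be a multiple of 3: 5 = 3·1 + 2 ⇒ not divisible ✗.
Resolvable? NO.

NO


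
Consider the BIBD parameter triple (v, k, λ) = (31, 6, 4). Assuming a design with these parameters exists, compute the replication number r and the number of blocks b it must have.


Any 2-(v, k, λ) BIBD satisfies two necessary conditions:
  (i)  Each point sits in r blocks, and counting incidences through any fixed point gives r(k − 1) = λ(v − 1), so r = λ(v − 1)/(k − 1).
  (ii) Total incidences bk = vr, so b = vr/k.
Step 1: r = λ(v − 1)/(k − 1) = 4·(31 − 1)/(6 − 1) = 4·30/5 = 120/5 = 24.
Step 2: b = vr/k = 31·24/6 = 744/6 = 124.
Check integrality: r = 24 ∈ Z ✓, b = 124 ∈ Z ✓.
(These identities are necessary conditions: they determine r and b for any design with these parameters, but do not by themselves prove that one exists.)

r = 24, b = 124.


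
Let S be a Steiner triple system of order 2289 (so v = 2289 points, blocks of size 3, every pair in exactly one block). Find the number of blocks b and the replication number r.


An STS(v) is a 2-(v, 3, 1) BIBD: block size k = 3, λ = 1.
Replication: r(k − 1) = λ(v − 1) ⇒ r·2 = 2289 − 1 = 2288 ⇒ r = 1144.
Block count: b = v(v − 1)/6 = 2289·2288/6 = 5237232/6 = 872872.
(Check via bk = vr: 872872·3 = 2618616 = 2289·1144 = 2618616 ✓.)

r = 1144, b = 872872.


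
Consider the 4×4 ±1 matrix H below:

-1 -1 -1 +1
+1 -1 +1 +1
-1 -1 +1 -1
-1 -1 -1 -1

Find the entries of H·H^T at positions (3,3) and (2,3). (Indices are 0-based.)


Row 2 of H: [-1, -1, 1, -1].
Row 3 of H: [-1, -1, -1, -1].
(H·H^T)[3][3] = Σ_j H[3][j]·H[3][j] = (-1)² + (-1)² + (-1)² + (-1)² = 1 + 1 + 1 + 1 = 4.
(H·H^T)[2][3] = Σ_j H[2][j]·H[3][j] = (-1)·(-1) + (-1)·(-1) + (1)·(-1) + (-1)·(-1) = 1 + 1 + -1 + 1 = 2.
Rows 2 and 3 are not orthogonal (dot product = 2 ≠ 0), so H is not a Hadamard matrix.

(3,3) entry = 4; (2,3) entry = 2.


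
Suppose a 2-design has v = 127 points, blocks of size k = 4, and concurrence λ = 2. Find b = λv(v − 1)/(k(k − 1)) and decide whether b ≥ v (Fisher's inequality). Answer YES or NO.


r = λ(v − 1)/(k − 1) = 2·126/3 = 84.
b = vr/k = 127·84/4 = 2667.
Fisher's inequality: b ≥ v ⇔ 2667 ≥ 127? YES.

YES


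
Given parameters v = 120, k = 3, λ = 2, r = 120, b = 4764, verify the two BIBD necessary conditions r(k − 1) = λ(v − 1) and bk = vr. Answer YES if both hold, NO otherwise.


Condition (i): r(k − 1) = 120·2 = 240; λ(v − 1) = 2·119 = 238. Match? NO.
Condition (ii): bk = 4764·3 = 14292; vr = 120·120 = 14400. Match? NO.
Both conditions hold? NO.

NO


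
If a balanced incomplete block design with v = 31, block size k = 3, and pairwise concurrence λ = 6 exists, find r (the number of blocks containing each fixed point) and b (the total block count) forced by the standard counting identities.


Any 2-(v, k, λ) BIBD satisfies two necessary conditions:
  (i)  Each point sits in r blocks, and counting incidences through any fixed point gives r(k − 1) = λ(v − 1), so r = λ(v − 1)/(k − 1).
  (ii) Total incidences bk = vr, so b = vr/k.
Step 1: r = λ(v − 1)/(k − 1) = 6·(31 − 1)/(3 − 1) = 6·30/2 = 180/2 = 90.
Step 2: b = vr/k = 31·90/3 = 2790/3 = 930.
Check integrality: r = 90 ∈ Z ✓, b = 930 ∈ Z ✓.
(These identities are necessary conditions: they determine r and b for any design with these parameters, but do not by themselves prove that one exists.)

r = 90, b = 930.


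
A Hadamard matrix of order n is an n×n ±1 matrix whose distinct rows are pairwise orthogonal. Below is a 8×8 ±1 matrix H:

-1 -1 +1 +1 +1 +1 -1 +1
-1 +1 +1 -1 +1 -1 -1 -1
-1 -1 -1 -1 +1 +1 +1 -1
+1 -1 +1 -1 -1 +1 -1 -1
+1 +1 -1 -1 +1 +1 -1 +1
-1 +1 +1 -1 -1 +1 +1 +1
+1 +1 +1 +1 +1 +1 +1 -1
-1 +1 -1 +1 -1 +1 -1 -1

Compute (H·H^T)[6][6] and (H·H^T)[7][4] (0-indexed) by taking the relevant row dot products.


Row 4 of H: [1, 1, -1, -1, 1, 1, -1, 1].
Row 6 of H: [1, 1, 1, 1, 1, 1, 1, -1].
Row 7 of H: [-1, 1, -1, 1, -1, 1, -1, -1].
(H·H^T)[6][6] = Σ_j H[6][j]·H[6][j] = (1)² + (1)² + (1)² + (1)² + (1)² + (1)² + (1)² + (-1)² = 1 + 1 + 1 + 1 + 1 + 1 + 1 + 1 = 8.
(H·H^T)[7][4] = Σ_j H[7][j]·H[4][j] = (-1)·(1) + (1)·(1) + (-1)·(-1) + (1)·(-1) + (-1)·(1) + (1)·(1) + (-1)·(-1) + (-1)·(1) = -1 + 1 + 1 + -1 + -1 + 1 + 1 + -1 = 0.
So rows 7 and 4 are orthogonal; the diagonal entry equals n = 8.

(6,6) entry = 8; (7,4) entry = 0.


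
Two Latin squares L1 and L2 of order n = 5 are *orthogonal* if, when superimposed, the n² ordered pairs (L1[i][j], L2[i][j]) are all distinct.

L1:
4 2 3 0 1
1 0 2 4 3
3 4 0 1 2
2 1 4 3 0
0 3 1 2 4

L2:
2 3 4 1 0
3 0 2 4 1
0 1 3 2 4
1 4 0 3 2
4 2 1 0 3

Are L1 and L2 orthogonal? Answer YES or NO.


Form the n² = 25 superimposed pairs (L1[i][j], L2[i][j]), row by row (rows and columns indexed from 0):
row 0: (4,2) (2,3) (3,4) (0,1) (1,0)
row 1: (1,3) (0,0) (2,2) (4,4) (3,1)
row 2: (3,0) (4,1) (0,3) (1,2) (2,4)
row 3: (2,1) (1,4) (4,0) (3,3) (0,2)
row 4: (0,4) (3,2) (1,1) (2,0) (4,3)
Orthogonality requires all 25 pairs distinct.
Check by first coordinate: for each symbol s of L1, list the L2 entries in the n cells where L1 = s; they must all differ.
  L1 = 0: L2 entries (in reading order) 1, 0, 3, 2, 4 — all 5 distinct ✓
  L1 = 1: L2 entries (in reading order) 0, 3, 2, 4, 1 — all 5 distinct ✓
  L1 = 2: L2 entries (in reading order) 3, 2, 4, 1, 0 — all 5 distinct ✓
  L1 = 3: L2 entries (in reading order) 4, 1, 0, 3, 2 — all 5 distinct ✓
  L1 = 4: L2 entries (in reading order) 2, 4, 1, 0, 3 — all 5 distinct ✓
Every symbol of L1 meets every symbol of L2 exactly once, so all 25 pairs are distinct (25 of 25).
Conclusion: YES.

YES


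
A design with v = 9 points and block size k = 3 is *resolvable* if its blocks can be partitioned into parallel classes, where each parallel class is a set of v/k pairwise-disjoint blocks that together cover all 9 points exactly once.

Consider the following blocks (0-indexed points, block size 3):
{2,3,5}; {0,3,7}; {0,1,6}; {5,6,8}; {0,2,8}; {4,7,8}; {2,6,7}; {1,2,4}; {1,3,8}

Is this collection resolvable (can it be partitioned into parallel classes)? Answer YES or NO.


v = 9, block size k = 3, number of blocks = 9.
For resolvability, blocks must partition into parallel classes of size v/k = 3.
Total blocks must therefore be a multiple of 3: 9 = 3·3 + 0 ⇒ divisible ✓.
Consider block {0,2,8}. It intersects every other block in the collection, so no parallel class of size 3 can contain it.
Since every block must belong to some parallel class in a resolution, the collection cannot be partitioned into parallel classes.
Resolvable? NO.

NO


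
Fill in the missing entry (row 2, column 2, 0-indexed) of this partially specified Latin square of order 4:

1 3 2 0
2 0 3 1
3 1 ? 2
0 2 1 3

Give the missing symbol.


Row 2 contains symbols [1, 2, 3] — missing [0].
Column 2 contains symbols [1, 2, 3] — missing [0].
The missing symbol must appear in both missing sets; intersection = [0].
Therefore the hidden value is 0.

Missing value = 0.


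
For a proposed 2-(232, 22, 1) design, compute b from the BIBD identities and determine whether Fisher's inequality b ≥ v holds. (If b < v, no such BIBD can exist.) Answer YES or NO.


r = λ(v − 1)/(k − 1) = 1·231/21 = 11.
b = vr/k = 232·11/22 = 116.
Fisher's inequality: b ≥ v ⇔ 116 ≥ 232? NO.

NO


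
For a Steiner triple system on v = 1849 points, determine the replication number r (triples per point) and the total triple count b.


An STS(v) is a 2-(v, 3, 1) BIBD: block size k = 3, λ = 1.
Replication: r(k − 1) = λ(v − 1) ⇒ r·2 = 1849 − 1 = 1848 ⇒ r = 924.
Block count: bk = vr ⇒ b·3 = 1849·924 = 1708476 ⇒ b = 569492.

r = 924, b = 569492.


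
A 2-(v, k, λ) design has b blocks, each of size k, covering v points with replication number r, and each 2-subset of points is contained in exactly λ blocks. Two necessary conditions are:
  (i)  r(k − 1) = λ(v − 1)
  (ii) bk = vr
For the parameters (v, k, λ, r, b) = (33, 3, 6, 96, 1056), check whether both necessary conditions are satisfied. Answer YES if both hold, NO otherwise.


Condition (i): r(k − 1) = 96·2 = 192; λ(v − 1) = 6·32 = 192. Match? YES.
Condition (ii): bk = 1056·3 = 3168; vr = 33·96 = 3168. Match? YES.
Both conditions hold? YES.

YES


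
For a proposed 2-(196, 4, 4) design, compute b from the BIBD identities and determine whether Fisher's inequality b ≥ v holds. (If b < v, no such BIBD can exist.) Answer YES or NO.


b = λv(v − 1)/(k(k − 1)) = 4·196·195/(4·3) = 152880/12 = 12740.
Compare with v = 196: b ≥ v, so Fisher's inequality holds.

YES


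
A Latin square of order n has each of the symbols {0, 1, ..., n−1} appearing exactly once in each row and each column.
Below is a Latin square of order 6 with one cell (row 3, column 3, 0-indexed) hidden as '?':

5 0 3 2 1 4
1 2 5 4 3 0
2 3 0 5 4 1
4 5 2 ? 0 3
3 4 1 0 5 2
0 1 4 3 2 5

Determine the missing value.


Row 3 contains symbols [0, 2, 3, 4, 5] — missing [1].
Column 3 contains symbols [0, 2, 3, 4, 5] — missing [1].
The missing symbol must appear in both missing sets; intersection = [1].
Therefore the hidden value is 1.

Missing value = 1.


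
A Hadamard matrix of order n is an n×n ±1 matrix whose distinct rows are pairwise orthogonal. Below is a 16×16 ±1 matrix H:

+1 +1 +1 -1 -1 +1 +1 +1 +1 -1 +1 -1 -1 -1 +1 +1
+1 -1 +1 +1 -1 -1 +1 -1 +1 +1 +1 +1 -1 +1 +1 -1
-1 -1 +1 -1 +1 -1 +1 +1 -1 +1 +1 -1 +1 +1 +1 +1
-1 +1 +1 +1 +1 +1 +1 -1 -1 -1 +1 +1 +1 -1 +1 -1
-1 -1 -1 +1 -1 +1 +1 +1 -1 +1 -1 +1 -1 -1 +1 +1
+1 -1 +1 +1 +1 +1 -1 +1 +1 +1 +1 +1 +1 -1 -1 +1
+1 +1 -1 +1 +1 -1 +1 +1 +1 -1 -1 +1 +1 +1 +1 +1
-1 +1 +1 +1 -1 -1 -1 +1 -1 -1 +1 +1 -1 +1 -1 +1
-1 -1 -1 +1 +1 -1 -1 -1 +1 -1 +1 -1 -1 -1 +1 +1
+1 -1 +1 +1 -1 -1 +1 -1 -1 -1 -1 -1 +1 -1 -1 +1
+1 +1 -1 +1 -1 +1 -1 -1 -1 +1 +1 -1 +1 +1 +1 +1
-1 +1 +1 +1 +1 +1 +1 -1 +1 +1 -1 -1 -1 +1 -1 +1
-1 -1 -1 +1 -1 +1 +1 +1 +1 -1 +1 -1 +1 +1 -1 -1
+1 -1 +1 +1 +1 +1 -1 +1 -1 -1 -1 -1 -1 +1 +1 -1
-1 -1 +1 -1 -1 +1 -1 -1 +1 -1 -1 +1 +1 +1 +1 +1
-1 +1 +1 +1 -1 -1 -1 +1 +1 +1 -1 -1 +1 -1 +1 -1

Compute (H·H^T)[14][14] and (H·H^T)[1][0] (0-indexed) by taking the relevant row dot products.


Row 0 of H: [1, 1, 1, -1, -1, 1, 1, 1, 1, -1, 1, -1, -1, -1, 1, 1].
Row 1 of H: [1, -1, 1, 1, -1, -1, 1, -1, 1, 1, 1, 1, -1, 1, 1, -1].
Row 14 of H: [-1, -1, 1, -1, -1, 1, -1, -1, 1, -1, -1, 1, 1, 1, 1, 1].
(H·H^T)[14][14] = Σ_j H[14][j]·H[14][j] = (-1)² + (-1)² + (1)² + (-1)² + (-1)² + (1)² + (-1)² + (-1)² + (1)² + (-1)² + (-1)² + (1)² + (1)² + (1)² + (1)² + (1)² = 1 + 1 + 1 + 1 + 1 + 1 + 1 + 1 + 1 + 1 + 1 + 1 + 1 + 1 + 1 + 1 = 16.
(H·H^T)[1][0] = Σ_j H[1][j]·H[0][j] = (1)·(1) + (-1)·(1) + (1)·(1) + (1)·(-1) + (-1)·(-1) + (-1)·(1) + (1)·(1) + (-1)·(1) + (1)·(1) + (1)·(-1) + (1)·(1) + (1)·(-1) + (-1)·(-1) + (1)·(-1) + (1)·(1) + (-1)·(1) = 1 + -1 + 1 + -1 + 1 + -1 + 1 + -1 + 1 + -1 + 1 + -1 + 1 + -1 + 1 + -1 = 0.
So rows 1 and 0 are orthogonal; the diagonal entry equals n = 16.

(14,14) entry = 16; (1,0) entry = 0.


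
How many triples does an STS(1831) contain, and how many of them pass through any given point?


An STS(v) is a 2-(v, 3, 1) BIBD: block size k = 3, λ = 1.
Replication: r(k − 1) = λ(v − 1) ⇒ r·2 = 1831 − 1 = 1830 ⇒ r = 915.
Block count: bk = vr ⇒ b·3 = 1831·915 = 1675365 ⇒ b = 558455.
(Check via b = v(v − 1)/6 = 1831·1830/6 = 3350730/6 = 558455.)

r = 915, b = 558455.


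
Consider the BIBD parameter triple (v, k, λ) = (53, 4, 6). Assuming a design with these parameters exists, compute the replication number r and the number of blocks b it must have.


Any 2-(v, k, λ) BIBD satisfies two necessary conditions:
  (i)  Each point sits in r blocks, and counting incidences through any fixed point gives r(k − 1) = λ(v − 1), so r = λ(v − 1)/(k − 1).
  (ii) Total incidences bk = vr, so b = vr/k.
Step 1: r = λ(v − 1)/(k − 1) = 6·(53 − 1)/(4 − 1) = 6·52/3 = 312/3 = 104.
Step 2: b = vr/k = 53·104/4 = 5512/4 = 1378.
Check integrality: r = 104 ∈ Z ✓, b = 1378 ∈ Z ✓.
(These identities are necessary conditions: they determine r and b for any design with these parameters, but do not by themselves prove that one exists.)

r = 104, b = 1378.


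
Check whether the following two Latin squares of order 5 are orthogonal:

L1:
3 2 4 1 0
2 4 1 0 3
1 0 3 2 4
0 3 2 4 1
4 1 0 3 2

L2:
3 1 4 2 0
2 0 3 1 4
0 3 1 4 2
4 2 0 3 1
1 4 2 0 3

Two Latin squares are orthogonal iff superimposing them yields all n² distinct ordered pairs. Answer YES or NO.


Form the n² = 25 superimposed pairs (L1[i][j], L2[i][j]), row by row (rows and columns indexed from 0):
row 0: (3,3) (2,1) (4,4) (1,2) (0,0)
row 1: (2,2) (4,0) (1,3) (0,1) (3,4)
row 2: (1,0) (0,3) (3,1) (2,4) (4,2)
row 3: (0,4) (3,2) (2,0) (4,3) (1,1)
row 4: (4,1) (1,4) (0,2) (3,0) (2,3)
Orthogonality requires all 25 pairs distinct.
Check by first coordinate: for each symbol s of L1, list the L2 entries in the n cells where L1 = s; they must all differ.
  L1 = 0: L2 entries (in reading order) 0, 1, 3, 4, 2 — all 5 distinct ✓
  L1 = 1: L2 entries (in reading order) 2, 3, 0, 1, 4 — all 5 distinct ✓
  L1 = 2: L2 entries (in reading order) 1, 2, 4, 0, 3 — all 5 distinct ✓
  L1 = 3: L2 entries (in reading order) 3, 4, 1, 2, 0 — all 5 distinct ✓
  L1 = 4: L2 entries (in reading order) 4, 0, 2, 3, 1 — all 5 distinct ✓
Every symbol of L1 meets every symbol of L2 exactly once, so all 25 pairs are distinct (25 of 25).
Conclusion: YES.

YES


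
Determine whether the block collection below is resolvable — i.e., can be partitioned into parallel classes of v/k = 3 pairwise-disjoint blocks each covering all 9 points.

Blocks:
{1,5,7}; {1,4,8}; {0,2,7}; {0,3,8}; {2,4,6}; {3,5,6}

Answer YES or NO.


v = 9, block size k = 3, number of blocks = 6.
For resolvability, blocks must partition into parallel classes of size v/k = 3.
Total blocks must therefore be a multiple of 3: 6 = 3·2 + 0 ⇒ divisible ✓.
Greedy packing gives 2 candidate class(es). Each should be a full parallel class (size 3, covers all 9 points).
  Class 1 (3 blocks): {1,5,7}; {0,3,8}; {2,4,6}. Points covered: [0, 1, 2, 3, 4, 5, 6, 7, 8].
  Class 2 (3 blocks): {1,4,8}; {0,2,7}; {3,5,6}. Points covered: [0, 1, 2, 3, 4, 5, 6, 7, 8].
All classes full (size 3)? YES. All classes cover every point? YES.
Resolvable? YES.

YES


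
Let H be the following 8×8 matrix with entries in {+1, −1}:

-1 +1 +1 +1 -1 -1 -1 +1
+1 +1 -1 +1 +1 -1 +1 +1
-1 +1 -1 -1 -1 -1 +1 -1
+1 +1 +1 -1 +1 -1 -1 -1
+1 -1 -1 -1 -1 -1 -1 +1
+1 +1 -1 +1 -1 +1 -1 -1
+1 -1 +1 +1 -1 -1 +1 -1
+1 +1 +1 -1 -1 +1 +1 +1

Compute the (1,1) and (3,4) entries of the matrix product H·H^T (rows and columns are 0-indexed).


Row 1 of H: [1, 1, -1, 1, 1, -1, 1, 1].
Row 3 of H: [1, 1, 1, -1, 1, -1, -1, -1].
Row 4 of H: [1, -1, -1, -1, -1, -1, -1, 1].
(H·H^T)[1][1] = Σ_j H[1][j]·H[1][j] = (1)² + (1)² + (-1)² + (1)² + (1)² + (-1)² + (1)² + (1)² = 1 + 1 + 1 + 1 + 1 + 1 + 1 + 1 = 8.
(H·H^T)[3][4] = Σ_j H[3][j]·H[4][j] = (1)·(1) + (1)·(-1) + (1)·(-1) + (-1)·(-1) + (1)·(-1) + (-1)·(-1) + (-1)·(-1) + (-1)·(1) = 1 + -1 + -1 + 1 + -1 + 1 + 1 + -1 = 0.
So rows 3 and 4 are orthogonal; the diagonal entry equals n = 8.

(1,1) entry = 8; (3,4) entry = 0.


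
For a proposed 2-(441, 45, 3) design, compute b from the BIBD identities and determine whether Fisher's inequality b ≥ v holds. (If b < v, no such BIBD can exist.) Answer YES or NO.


b = λv(v − 1)/(k(k − 1)) = 3·441·440/(45·44) = 582120/1980 = 294.
Compare with v = 441: b < v, so Fisher's inequality fails.

NO


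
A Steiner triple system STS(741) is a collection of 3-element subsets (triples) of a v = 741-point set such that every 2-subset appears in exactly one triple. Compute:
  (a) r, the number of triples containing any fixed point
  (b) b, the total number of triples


An STS(v) is a 2-(v, 3, 1) BIBD: block size k = 3, λ = 1.
Replication: r(k − 1) = λ(v − 1) ⇒ r·2 = 741 − 1 = 740 ⇒ r = 370.
Block count: bk = vr ⇒ b·3 = 741·370 = 274170 ⇒ b = 91390.
(Check via b = v(v − 1)/6 = 741·740/6 = 548340/6 = 91390.)

r = 370, b = 91390.


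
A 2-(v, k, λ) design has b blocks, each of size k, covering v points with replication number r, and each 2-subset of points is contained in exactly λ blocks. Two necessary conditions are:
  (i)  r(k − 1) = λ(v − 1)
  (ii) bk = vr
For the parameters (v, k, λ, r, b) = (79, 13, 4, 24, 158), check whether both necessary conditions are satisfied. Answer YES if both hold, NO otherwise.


Condition (i): r(k − 1) = 24·12 = 288; λ(v − 1) = 4·78 = 312. Match? NO.
Condition (ii): bk = 158·13 = 2054; vr = 79·24 = 1896. Match? NO.
Both conditions hold? NO.

NO


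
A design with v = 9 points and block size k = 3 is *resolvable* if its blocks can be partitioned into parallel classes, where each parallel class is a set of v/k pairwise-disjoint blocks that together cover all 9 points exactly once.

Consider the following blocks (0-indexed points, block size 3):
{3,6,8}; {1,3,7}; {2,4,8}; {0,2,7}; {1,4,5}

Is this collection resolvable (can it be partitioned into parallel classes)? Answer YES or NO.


v = 9, block size k = 3, number of blocks = 5.
For resolvability, blocks must partition into parallel classes of size v/k = 3.
Total blocks must therefore be a multiple of 3: 5 = 3·1 + 2 ⇒ not divisible ✗.
Resolvable? NO.

NO


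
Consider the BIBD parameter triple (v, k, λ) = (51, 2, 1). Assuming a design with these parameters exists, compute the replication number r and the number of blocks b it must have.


Any 2-(v, k, λ) BIBD satisfies two necessary conditions:
  (i)  Each point sits in r blocks, and counting incidences through any fixed point gives r(k − 1) = λ(v − 1), so r = λ(v − 1)/(k − 1).
  (ii) Total incidences bk = vr, so b = vr/k.
Step 1: r = λ(v − 1)/(k − 1) = 1·(51 − 1)/(2 − 1) = 1·50/1 = 50/1 = 50.
Step 2: b = vr/k = 51·50/2 = 2550/2 = 1275.
Check integrality: r = 50 ∈ Z ✓, b = 1275 ∈ Z ✓.
(These identities are necessary conditions: they determine r and b for any design with these parameters, but do not by themselves prove that one exists.)

r = 50, b = 1275.


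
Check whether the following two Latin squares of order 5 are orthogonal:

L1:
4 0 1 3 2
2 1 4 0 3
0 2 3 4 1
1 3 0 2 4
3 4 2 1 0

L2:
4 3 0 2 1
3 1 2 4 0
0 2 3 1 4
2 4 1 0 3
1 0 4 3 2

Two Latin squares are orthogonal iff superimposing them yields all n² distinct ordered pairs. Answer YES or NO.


Form the n² = 25 superimposed pairs (L1[i][j], L2[i][j]), row by row (rows and columns indexed from 0):
row 0: (4,4) (0,3) (1,0) (3,2) (2,1)
row 1: (2,3) (1,1) (4,2) (0,4) (3,0)
row 2: (0,0) (2,2) (3,3) (4,1) (1,4)
row 3: (1,2) (3,4) (0,1) (2,0) (4,3)
row 4: (3,1) (4,0) (2,4) (1,3) (0,2)
Orthogonality requires all 25 pairs distinct.
Check by first coordinate: for each symbol s of L1, list the L2 entries in the n cells where L1 = s; they must all differ.
  L1 = 0: L2 entries (in reading order) 3, 4, 0, 1, 2 — all 5 distinct ✓
  L1 = 1: L2 entries (in reading order) 0, 1, 4, 2, 3 — all 5 distinct ✓
  L1 = 2: L2 entries (in reading order) 1, 3, 2, 0, 4 — all 5 distinct ✓
  L1 = 3: L2 entries (in reading order) 2, 0, 3, 4, 1 — all 5 distinct ✓
  L1 = 4: L2 entries (in reading order) 4, 2, 1, 3, 0 — all 5 distinct ✓
Every symbol of L1 meets every symbol of L2 exactly once, so all 25 pairs are distinct (25 of 25).
Conclusion: YES.

YES


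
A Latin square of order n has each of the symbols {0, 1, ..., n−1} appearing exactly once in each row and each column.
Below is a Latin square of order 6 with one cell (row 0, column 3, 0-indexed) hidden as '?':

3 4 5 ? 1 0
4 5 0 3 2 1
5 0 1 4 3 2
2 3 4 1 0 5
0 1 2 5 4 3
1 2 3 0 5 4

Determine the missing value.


Row 0 contains symbols [0, 1, 3, 4, 5] — missing [2].
Column 3 contains symbols [0, 1, 3, 4, 5] — missing [2].
The missing symbol must appear in both missing sets; intersection = [2].
Therefore the hidden value is 2.

Missing value = 2.


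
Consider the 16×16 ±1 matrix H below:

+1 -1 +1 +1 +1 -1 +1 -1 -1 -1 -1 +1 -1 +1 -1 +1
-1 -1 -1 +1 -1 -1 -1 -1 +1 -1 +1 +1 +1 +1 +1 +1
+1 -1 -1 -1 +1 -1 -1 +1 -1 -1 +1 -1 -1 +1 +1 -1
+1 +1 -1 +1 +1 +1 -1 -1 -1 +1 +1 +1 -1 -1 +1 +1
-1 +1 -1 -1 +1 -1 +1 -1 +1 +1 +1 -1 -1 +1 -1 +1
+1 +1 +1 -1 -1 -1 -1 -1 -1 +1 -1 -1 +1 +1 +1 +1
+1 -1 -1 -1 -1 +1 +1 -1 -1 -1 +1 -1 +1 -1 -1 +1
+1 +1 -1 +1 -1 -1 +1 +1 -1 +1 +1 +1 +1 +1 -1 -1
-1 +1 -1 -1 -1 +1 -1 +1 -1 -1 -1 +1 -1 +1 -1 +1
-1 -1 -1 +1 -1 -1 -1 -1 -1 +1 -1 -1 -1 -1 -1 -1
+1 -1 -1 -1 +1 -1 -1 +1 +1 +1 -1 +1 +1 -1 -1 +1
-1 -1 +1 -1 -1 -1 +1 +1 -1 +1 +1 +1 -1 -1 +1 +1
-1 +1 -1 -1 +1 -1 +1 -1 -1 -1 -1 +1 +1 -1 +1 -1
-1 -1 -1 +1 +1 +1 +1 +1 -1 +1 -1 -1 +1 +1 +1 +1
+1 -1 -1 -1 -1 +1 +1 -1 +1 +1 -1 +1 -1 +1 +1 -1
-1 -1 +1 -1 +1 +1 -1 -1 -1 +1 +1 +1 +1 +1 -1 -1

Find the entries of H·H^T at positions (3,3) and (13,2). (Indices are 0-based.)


Row 2 of H: [1, -1, -1, -1, 1, -1, -1, 1, -1, -1, 1, -1, -1, 1, 1, -1].
Row 3 of H: [1, 1, -1, 1, 1, 1, -1, -1, -1, 1, 1, 1, -1, -1, 1, 1].
Row 13 of H: [-1, -1, -1, 1, 1, 1, 1, 1, -1, 1, -1, -1, 1, 1, 1, 1].
(H·H^T)[3][3] = Σ_j H[3][j]·H[3][j] = (1)² + (1)² + (-1)² + (1)² + (1)² + (1)² + (-1)² + (-1)² + (-1)² + (1)² + (1)² + (1)² + (-1)² + (-1)² + (1)² + (1)² = 1 + 1 + 1 + 1 + 1 + 1 + 1 + 1 + 1 + 1 + 1 + 1 + 1 + 1 + 1 + 1 = 16.
(H·H^T)[13][2] = Σ_j H[13][j]·H[2][j] = (-1)·(1) + (-1)·(-1) + (-1)·(-1) + (1)·(-1) + (1)·(1) + (1)·(-1) + (1)·(-1) + (1)·(1) + (-1)·(-1) + (1)·(-1) + (-1)·(1) + (-1)·(-1) + (1)·(-1) + (1)·(1) + (1)·(1) + (1)·(-1) = -1 + 1 + 1 + -1 + 1 + -1 + -1 + 1 + 1 + -1 + -1 + 1 + -1 + 1 + 1 + -1 = 0.
So rows 13 and 2 are orthogonal; the diagonal entry equals n = 16.

(3,3) entry = 16; (13,2) entry = 0.


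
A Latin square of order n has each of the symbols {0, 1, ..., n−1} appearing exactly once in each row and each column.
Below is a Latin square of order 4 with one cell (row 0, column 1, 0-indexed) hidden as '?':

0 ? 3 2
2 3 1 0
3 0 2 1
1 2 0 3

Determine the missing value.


Row 0 contains symbols [0, 2, 3] — missing [1].
Column 1 contains symbols [0, 2, 3] — missing [1].
The missing symbol must appear in both missing sets; intersection = [1].
Therefore the hidden value is 1.

Missing value = 1.


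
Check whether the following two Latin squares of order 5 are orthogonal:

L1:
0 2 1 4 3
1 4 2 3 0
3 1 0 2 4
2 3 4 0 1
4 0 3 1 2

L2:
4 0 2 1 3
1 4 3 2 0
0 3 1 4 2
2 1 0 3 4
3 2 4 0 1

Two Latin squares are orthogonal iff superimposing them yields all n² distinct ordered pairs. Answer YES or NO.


Form the n² = 25 superimposed pairs (L1[i][j], L2[i][j]), row by row (rows and columns indexed from 0):
row 0: (0,4) (2,0) (1,2) (4,1) (3,3)
row 1: (1,1) (4,4) (2,3) (3,2) (0,0)
row 2: (3,0) (1,3) (0,1) (2,4) (4,2)
row 3: (2,2) (3,1) (4,0) (0,3) (1,4)
row 4: (4,3) (0,2) (3,4) (1,0) (2,1)
Orthogonality requires all 25 pairs distinct.
Check by first coordinate: for each symbol s of L1, list the L2 entries in the n cells where L1 = s; they must all differ.
  L1 = 0: L2 entries (in reading order) 4, 0, 1, 3, 2 — all 5 distinct ✓
  L1 = 1: L2 entries (in reading order) 2, 1, 3, 4, 0 — all 5 distinct ✓
  L1 = 2: L2 entries (in reading order) 0, 3, 4, 2, 1 — all 5 distinct ✓
  L1 = 3: L2 entries (in reading order) 3, 2, 0, 1, 4 — all 5 distinct ✓
  L1 = 4: L2 entries (in reading order) 1, 4, 2, 0, 3 — all 5 distinct ✓
Every symbol of L1 meets every symbol of L2 exactly once, so all 25 pairs are distinct (25 of 25).
Conclusion: YES.

YES


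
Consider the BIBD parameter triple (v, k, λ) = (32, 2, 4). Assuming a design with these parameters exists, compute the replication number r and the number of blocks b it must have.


Any 2-(v, k, λ) BIBD satisfies two necessary conditions:
  (i)  Each point sits in r blocks, and counting incidences through any fixed point gives r(k − 1) = λ(v − 1), so r = λ(v − 1)/(k − 1).
  (ii) Total incidences bk = vr, so b = vr/k.
Step 1: r = λ(v − 1)/(k − 1) = 4·(32 − 1)/(2 − 1) = 4·31/1 = 124/1 = 124.
Step 2: b = vr/k = 32·124/2 = 3968/2 = 1984.
Check integrality: r = 124 ∈ Z ✓, b = 1984 ∈ Z ✓.
(These identities are necessary conditions: they determine r and b for any design with these parameters, but do not by themselves prove that one exists.)

r = 124, b = 1984.


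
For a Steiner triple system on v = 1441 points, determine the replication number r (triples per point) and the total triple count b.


An STS(v) is a 2-(v, 3, 1) BIBD: block size k = 3, λ = 1.
Replication: r(k − 1) = λ(v − 1) ⇒ r·2 = 1441 − 1 = 1440 ⇒ r = 720.
Block count: b = v(v − 1)/6 = 1441·1440/6 = 2075040/6 = 345840.

r = 720, b = 345840.


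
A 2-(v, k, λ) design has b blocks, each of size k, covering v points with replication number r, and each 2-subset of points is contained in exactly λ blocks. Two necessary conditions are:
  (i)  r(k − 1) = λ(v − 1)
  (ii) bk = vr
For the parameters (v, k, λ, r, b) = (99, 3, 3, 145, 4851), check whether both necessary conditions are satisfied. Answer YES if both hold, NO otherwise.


Condition (i): r(k − 1) = 145·2 = 290; λ(v − 1) = 3·98 = 294. Match? NO.
Condition (ii): bk = 4851·3 = 14553; vr = 99·145 = 14355. Match? NO.
Both conditions hold? NO.

NO


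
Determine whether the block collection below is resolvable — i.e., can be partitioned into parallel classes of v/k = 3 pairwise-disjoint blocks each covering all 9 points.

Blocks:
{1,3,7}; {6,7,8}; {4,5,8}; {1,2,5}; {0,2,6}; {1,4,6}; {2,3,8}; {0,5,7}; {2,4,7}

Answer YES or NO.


v = 9, block size k = 3, number of blocks = 9.
For resolvability, blocks must partition into parallel classes of size v/k = 3.
Total blocks must therefore be a multiple of 3: 9 = 3·3 + 0 ⇒ divisible ✓.
Consider block {6,7,8}. The only other block(s) in the collection disjoint from it are {1,2,5} — just 1 block(s). Any parallel class containing {6,7,8} would need 2 other blocks each disjoint from it, so no parallel class of size 3 can contain {6,7,8}.
Since every block must belong to some parallel class in a resolution, the collection cannot be partitioned into parallel classes.
Resolvable? NO.

NO


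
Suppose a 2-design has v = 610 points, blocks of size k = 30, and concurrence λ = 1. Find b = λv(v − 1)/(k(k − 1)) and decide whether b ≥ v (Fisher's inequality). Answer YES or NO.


r = λ(v − 1)/(k − 1) = 1·609/29 = 21.
b = vr/k = 610·21/30 = 427.
Fisher's inequality: b ≥ v ⇔ 427 ≥ 610? NO.

NO


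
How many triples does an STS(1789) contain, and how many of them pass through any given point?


An STS(v) is a 2-(v, 3, 1) BIBD: block size k = 3, λ = 1.
Replication: r(k − 1) = λ(v − 1) ⇒ r·2 = 1789 − 1 = 1788 ⇒ r = 894.
Block count: bk = vr ⇒ b·3 = 1789·894 = 1599366 ⇒ b = 533122.

r = 894, b = 533122.


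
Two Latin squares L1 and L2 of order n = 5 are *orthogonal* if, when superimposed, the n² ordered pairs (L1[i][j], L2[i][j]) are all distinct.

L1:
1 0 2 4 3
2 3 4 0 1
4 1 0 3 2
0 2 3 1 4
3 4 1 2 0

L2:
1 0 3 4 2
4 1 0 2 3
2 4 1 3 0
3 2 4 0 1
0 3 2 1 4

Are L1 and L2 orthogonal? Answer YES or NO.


Form the n² = 25 superimposed pairs (L1[i][j], L2[i][j]), row by row (rows and columns indexed from 0):
row 0: (1,1) (0,0) (2,3) (4,4) (3,2)
row 1: (2,4) (3,1) (4,0) (0,2) (1,3)
row 2: (4,2) (1,4) (0,1) (3,3) (2,0)
row 3: (0,3) (2,2) (3,4) (1,0) (4,1)
row 4: (3,0) (4,3) (1,2) (2,1) (0,4)
Orthogonality requires all 25 pairs distinct.
Check by first coordinate: for each symbol s of L1, list the L2 entries in the n cells where L1 = s; they must all differ.
  L1 = 0: L2 entries (in reading order) 0, 2, 1, 3, 4 — all 5 distinct ✓
  L1 = 1: L2 entries (in reading order) 1, 3, 4, 0, 2 — all 5 distinct ✓
  L1 = 2: L2 entries (in reading order) 3, 4, 0, 2, 1 — all 5 distinct ✓
  L1 = 3: L2 entries (in reading order) 2, 1, 3, 4, 0 — all 5 distinct ✓
  L1 = 4: L2 entries (in reading order) 4, 0, 2, 1, 3 — all 5 distinct ✓
Every symbol of L1 meets every symbol of L2 exactly once, so all 25 pairs are distinct (25 of 25).
Conclusion: YES.

YES


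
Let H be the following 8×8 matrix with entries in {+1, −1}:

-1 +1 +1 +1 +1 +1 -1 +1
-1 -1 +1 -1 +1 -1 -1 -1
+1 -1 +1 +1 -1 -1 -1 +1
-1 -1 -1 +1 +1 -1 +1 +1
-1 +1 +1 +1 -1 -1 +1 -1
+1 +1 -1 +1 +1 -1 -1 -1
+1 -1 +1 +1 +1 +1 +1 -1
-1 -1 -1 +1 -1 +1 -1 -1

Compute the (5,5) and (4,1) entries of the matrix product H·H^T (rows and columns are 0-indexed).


Row 1 of H: [-1, -1, 1, -1, 1, -1, -1, -1].
Row 4 of H: [-1, 1, 1, 1, -1, -1, 1, -1].
Row 5 of H: [1, 1, -1, 1, 1, -1, -1, -1].
(H·H^T)[5][5] = Σ_j H[5][j]·H[5][j] = (1)² + (1)² + (-1)² + (1)² + (1)² + (-1)² + (-1)² + (-1)² = 1 + 1 + 1 + 1 + 1 + 1 + 1 + 1 = 8.
(H·H^T)[4][1] = Σ_j H[4][j]·H[1][j] = (-1)·(-1) + (1)·(-1) + (1)·(1) + (1)·(-1) + (-1)·(1) + (-1)·(-1) + (1)·(-1) + (-1)·(-1) = 1 + -1 + 1 + -1 + -1 + 1 + -1 + 1 = 0.
So rows 4 and 1 are orthogonal; the diagonal entry equals n = 8.

(5,5) entry = 8; (4,1) entry = 0.


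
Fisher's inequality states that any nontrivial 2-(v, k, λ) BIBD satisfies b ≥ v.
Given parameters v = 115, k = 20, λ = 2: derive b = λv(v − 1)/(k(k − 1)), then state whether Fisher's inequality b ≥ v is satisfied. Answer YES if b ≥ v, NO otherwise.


r = λ(v − 1)/(k − 1) = 2·114/19 = 12.
b = vr/k = 115·12/20 = 69.
Fisher's inequality: b ≥ v ⇔ 69 ≥ 115? NO.

NO


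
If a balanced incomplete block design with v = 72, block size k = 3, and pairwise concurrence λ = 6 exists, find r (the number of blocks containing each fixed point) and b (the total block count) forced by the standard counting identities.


Any 2-(v, k, λ) BIBD satisfies two necessary conditions:
  (i)  Each point sits in r blocks, and counting incidences through any fixed point gives r(k − 1) = λ(v − 1), so r = λ(v − 1)/(k − 1).
  (ii) Total incidences bk = vr, so b = vr/k.
Step 1: r = λ(v − 1)/(k − 1) = 6·(72 − 1)/(3 − 1) = 6·71/2 = 426/2 = 213.
Step 2: b = vr/k = 72·213/3 = 15336/3 = 5112.
Check integrality: r = 213 ∈ Z ✓, b = 5112 ∈ Z ✓.
(These identities are necessary conditions: they determine r and b for any design with these parameters, but do not by themselves prove that one exists.)

r = 213, b = 5112.


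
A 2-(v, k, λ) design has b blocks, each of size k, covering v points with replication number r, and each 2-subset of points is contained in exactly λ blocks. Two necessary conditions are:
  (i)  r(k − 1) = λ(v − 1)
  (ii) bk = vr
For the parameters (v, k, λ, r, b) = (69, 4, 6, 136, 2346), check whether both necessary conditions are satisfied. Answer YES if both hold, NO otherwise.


Condition (i): r(k − 1) = 136·3 = 408; λ(v − 1) = 6·68 = 408. Match? YES.
Condition (ii): bk = 2346·4 = 9384; vr = 69·136 = 9384. Match? YES.
Both conditions hold? YES.

YES


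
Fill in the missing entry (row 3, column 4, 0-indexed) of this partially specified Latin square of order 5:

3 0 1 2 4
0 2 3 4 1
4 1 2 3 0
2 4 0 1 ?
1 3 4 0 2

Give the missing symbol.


Row 3 contains symbols [0, 1, 2, 4] — missing [3].
Column 4 contains symbols [0, 1, 2, 4] — missing [3].
The missing symbol must appear in both missing sets; intersection = [3].
Therefore the hidden value is 3.

Missing value = 3.


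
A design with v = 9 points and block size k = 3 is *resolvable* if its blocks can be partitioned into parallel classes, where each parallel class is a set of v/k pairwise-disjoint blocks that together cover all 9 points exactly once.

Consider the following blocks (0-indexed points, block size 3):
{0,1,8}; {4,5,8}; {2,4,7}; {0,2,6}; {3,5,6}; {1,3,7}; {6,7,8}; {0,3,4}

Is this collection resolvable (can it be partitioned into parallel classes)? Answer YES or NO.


v = 9, block size k = 3, number of blocks = 8.
For resolvability, blocks must partition into parallel classes of size v/k = 3.
Total blocks must therefore be a multiple of 3: 8 = 3·2 + 2 ⇒ not divisible ✗.
Resolvable? NO.

NO


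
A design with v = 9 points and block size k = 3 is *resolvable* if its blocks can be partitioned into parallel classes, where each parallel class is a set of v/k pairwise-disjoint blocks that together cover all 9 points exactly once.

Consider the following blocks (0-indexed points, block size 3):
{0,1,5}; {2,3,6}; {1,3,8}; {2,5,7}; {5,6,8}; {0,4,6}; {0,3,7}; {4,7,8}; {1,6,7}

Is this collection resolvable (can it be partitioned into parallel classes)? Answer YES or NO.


v = 9, block size k = 3, number of blocks = 9.
For resolvability, blocks must partition into parallel classes of size v/k = 3.
Total blocks must therefore be a multiple of 3: 9 = 3·3 + 0 ⇒ divisible ✓.
Consider block {5,6,8}. The only other block(s) in the collection disjoint from it are {0,3,7} — just 1 block(s). Any parallel class containing {5,6,8} would need 2 other blocks each disjoint from it, so no parallel class of size 3 can contain {5,6,8}.
Since every block must belong to some parallel class in a resolution, the collection cannot be partitioned into parallel classes.
Resolvable? NO.

NO
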